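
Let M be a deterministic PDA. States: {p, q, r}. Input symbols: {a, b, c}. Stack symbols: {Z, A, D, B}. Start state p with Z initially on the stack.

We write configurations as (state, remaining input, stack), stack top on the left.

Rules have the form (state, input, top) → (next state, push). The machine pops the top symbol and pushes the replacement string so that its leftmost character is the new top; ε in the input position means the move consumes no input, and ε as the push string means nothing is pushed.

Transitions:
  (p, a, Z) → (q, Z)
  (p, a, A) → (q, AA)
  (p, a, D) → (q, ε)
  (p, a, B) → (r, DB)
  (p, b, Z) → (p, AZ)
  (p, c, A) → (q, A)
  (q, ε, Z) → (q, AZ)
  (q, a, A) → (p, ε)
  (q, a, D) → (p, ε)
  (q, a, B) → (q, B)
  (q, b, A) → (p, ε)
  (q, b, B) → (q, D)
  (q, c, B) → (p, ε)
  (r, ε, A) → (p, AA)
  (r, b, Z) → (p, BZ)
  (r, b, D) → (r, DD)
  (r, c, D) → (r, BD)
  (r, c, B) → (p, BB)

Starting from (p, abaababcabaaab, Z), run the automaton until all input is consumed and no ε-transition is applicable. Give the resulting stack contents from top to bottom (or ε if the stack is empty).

(p, abaababcabaaab, Z)
  read a, top Z: go to q, push Z → (q, baababcabaaab, Z)
  ε-move, top Z: go to q, push AZ → (q, baababcabaaab, AZ)
  read b, top A: go to p, push ε → (p, aababcabaaab, Z)
  read a, top Z: go to q, push Z → (q, ababcabaaab, Z)
  ε-move, top Z: go to q, push AZ → (q, ababcabaaab, AZ)
  read a, top A: go to p, push ε → (p, babcabaaab, Z)
  read b, top Z: go to p, push AZ → (p, abcabaaab, AZ)
  read a, top A: go to q, push AA → (q, bcabaaab, AAZ)
  read b, top A: go to p, push ε → (p, cabaaab, AZ)
  read c, top A: go to q, push A → (q, abaaab, AZ)
  read a, top A: go to p, push ε → (p, baaab, Z)
  read b, top Z: go to p, push AZ → (p, aaab, AZ)
  read a, top A: go to q, push AA → (q, aab, AAZ)
  read a, top A: go to p, push ε → (p, ab, AZ)
  read a, top A: go to q, push AA → (q, b, AAZ)
  read b, top A: go to p, push ε → (p, ε, AZ)
All input consumed in state p with stack AZ.

AZ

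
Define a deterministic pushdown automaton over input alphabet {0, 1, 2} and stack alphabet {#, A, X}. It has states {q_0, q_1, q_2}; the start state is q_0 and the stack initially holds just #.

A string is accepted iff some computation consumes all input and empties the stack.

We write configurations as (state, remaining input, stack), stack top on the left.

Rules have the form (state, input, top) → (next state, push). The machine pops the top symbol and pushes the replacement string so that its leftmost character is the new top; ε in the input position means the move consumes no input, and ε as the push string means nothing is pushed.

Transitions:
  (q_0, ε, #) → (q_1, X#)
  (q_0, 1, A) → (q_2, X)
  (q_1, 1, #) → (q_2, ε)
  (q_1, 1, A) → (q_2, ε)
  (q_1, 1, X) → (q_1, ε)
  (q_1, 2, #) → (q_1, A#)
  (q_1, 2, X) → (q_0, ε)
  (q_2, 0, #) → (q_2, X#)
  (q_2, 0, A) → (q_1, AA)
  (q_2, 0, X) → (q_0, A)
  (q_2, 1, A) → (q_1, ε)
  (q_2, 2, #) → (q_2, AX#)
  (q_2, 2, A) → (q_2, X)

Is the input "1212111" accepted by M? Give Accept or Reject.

Accept

(q_0, 1212111, #)
  ε-move, top #: go to q_1, push X# → (q_1, 1212111, X#)
  read 1, top X: go to q_1, push ε → (q_1, 212111, #)
  read 2, top #: go to q_1, push A# → (q_1, 12111, A#)
  read 1, top A: go to q_2, push ε → (q_2, 2111, #)
  read 2, top #: go to q_2, push AX# → (q_2, 111, AX#)
  read 1, top A: go to q_1, push ε → (q_1, 11, X#)
  read 1, top X: go to q_1, push ε → (q_1, 1, #)
  read 1, top #: go to q_2, push ε → (q_2, ε, ε)
All input consumed and the stack is empty.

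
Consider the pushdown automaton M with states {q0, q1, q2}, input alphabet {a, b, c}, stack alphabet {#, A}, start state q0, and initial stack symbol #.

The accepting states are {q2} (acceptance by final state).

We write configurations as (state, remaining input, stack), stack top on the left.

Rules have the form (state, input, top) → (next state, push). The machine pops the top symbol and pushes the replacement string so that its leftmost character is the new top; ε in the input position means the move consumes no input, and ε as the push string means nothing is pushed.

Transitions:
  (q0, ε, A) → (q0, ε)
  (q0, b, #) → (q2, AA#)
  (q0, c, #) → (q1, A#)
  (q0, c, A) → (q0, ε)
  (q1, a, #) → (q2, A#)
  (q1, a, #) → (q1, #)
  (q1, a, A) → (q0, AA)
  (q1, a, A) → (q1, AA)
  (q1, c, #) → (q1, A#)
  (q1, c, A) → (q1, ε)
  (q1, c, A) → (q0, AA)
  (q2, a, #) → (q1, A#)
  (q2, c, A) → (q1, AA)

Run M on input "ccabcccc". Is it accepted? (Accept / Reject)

Reject

No computation consumes all input and reaches a final state.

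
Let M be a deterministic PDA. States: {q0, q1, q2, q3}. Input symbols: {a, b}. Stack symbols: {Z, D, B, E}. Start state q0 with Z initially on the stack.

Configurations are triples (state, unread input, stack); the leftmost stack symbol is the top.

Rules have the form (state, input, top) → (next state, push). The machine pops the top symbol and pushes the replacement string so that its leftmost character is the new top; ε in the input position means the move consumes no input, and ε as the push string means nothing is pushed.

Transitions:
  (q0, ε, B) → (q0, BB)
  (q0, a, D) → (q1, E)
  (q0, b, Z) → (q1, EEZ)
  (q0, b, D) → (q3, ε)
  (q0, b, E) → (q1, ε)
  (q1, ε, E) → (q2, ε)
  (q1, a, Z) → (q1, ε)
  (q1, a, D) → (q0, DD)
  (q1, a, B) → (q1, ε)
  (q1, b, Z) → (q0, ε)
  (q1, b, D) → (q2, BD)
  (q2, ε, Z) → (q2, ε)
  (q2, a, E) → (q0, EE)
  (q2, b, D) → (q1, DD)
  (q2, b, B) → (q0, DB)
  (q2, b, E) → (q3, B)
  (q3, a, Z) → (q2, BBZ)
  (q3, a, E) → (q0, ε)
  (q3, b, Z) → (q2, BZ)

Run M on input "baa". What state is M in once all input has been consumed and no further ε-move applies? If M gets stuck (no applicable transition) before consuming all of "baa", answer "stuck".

stuck

(q0, baa, Z)
  read b, top Z: go to q1, push EEZ → (q1, aa, EEZ)
  ε-move, top E: go to q2, push ε → (q2, aa, EZ)
  read a, top E: go to q0, push EE → (q0, a, EEZ)
No transition for (q0, a, top E); M blocks with input a remaining.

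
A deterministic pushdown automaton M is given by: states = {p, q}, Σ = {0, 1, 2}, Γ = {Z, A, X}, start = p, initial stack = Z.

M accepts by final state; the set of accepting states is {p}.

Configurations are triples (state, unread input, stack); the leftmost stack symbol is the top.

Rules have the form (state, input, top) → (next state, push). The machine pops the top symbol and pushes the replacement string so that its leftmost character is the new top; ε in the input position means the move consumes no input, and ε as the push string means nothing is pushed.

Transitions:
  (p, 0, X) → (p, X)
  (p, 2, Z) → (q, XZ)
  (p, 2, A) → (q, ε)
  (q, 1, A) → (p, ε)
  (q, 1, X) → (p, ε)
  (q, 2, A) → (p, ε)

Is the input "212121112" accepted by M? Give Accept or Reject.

(p, 212121112, Z)
  read 2, top Z: go to q, push XZ → (q, 12121112, XZ)
  read 1, top X: go to p, push ε → (p, 2121112, Z)
  read 2, top Z: go to q, push XZ → (q, 121112, XZ)
  read 1, top X: go to p, push ε → (p, 21112, Z)
  read 2, top Z: go to q, push XZ → (q, 1112, XZ)
  read 1, top X: go to p, push ε → (p, 112, Z)
No transition applies at (p, 112, Z); input not fully consumed.

Reject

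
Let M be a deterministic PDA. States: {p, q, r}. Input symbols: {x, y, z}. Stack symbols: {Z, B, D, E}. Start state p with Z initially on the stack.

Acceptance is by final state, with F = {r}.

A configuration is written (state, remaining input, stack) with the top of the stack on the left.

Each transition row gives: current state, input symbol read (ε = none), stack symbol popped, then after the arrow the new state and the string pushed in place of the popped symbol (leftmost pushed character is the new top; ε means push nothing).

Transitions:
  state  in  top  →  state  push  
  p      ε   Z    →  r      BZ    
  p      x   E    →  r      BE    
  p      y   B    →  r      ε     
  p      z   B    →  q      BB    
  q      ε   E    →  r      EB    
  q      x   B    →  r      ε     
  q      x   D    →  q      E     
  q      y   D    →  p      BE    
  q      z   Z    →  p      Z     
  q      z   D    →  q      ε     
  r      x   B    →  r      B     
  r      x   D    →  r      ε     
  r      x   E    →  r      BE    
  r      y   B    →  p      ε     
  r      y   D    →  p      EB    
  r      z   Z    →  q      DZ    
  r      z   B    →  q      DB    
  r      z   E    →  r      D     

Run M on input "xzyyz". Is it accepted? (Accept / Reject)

Accept

(p, xzyyz, Z) ⊢ (r, xzyyz, BZ) ⊢ (r, zyyz, BZ) ⊢ (q, yyz, DBZ) ⊢ (p, yz, BEBZ) ⊢ (r, z, EBZ) ⊢ (r, ε, DBZ)
All input consumed; state r ∈ F.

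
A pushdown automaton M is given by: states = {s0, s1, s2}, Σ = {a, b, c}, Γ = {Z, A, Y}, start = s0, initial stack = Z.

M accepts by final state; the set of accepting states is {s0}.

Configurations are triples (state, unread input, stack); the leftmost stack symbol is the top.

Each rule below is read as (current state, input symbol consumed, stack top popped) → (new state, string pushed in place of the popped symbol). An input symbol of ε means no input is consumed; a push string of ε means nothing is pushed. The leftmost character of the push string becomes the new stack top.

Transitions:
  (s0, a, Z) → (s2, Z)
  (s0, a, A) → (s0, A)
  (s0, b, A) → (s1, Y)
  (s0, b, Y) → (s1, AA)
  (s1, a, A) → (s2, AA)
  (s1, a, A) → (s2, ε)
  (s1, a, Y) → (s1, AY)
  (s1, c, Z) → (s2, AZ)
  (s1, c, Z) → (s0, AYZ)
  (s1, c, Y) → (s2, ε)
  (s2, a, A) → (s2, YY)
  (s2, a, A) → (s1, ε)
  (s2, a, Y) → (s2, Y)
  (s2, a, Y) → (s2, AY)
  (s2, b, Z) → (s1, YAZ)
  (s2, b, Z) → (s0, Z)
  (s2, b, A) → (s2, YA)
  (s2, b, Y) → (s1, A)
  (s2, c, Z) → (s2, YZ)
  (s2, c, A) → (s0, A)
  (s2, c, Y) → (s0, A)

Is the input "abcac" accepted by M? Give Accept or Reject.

One accepting computation: (s0, abcac, Z) ⊢ (s2, bcac, Z) ⊢ (s1, cac, YAZ) ⊢ (s2, ac, AZ) ⊢ (s2, c, YYZ) ⊢ (s0, ε, AYZ)
All input consumed and state s0 ∈ F.

Accept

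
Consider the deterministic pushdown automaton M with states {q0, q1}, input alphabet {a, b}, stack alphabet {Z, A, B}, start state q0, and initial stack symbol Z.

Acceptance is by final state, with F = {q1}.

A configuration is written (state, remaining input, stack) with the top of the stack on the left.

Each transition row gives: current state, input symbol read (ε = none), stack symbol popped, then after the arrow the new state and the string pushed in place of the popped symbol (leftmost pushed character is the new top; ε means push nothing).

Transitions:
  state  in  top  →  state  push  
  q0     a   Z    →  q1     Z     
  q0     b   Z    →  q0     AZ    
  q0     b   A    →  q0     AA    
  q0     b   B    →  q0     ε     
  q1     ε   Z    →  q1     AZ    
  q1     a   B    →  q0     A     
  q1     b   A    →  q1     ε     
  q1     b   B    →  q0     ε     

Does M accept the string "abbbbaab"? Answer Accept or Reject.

Reject

(q0, abbbbaab, Z) ⊢ (q1, bbbbaab, Z) ⊢ (q1, bbbbaab, AZ) ⊢ (q1, bbbaab, Z) ⊢ (q1, bbbaab, AZ) ⊢ (q1, bbaab, Z) ⊢ (q1, bbaab, AZ) ⊢ (q1, baab, Z) ⊢ (q1, baab, AZ) ⊢ (q1, aab, Z) ⊢ (q1, aab, AZ)
No transition applies at (q1, aab, AZ); input not fully consumed.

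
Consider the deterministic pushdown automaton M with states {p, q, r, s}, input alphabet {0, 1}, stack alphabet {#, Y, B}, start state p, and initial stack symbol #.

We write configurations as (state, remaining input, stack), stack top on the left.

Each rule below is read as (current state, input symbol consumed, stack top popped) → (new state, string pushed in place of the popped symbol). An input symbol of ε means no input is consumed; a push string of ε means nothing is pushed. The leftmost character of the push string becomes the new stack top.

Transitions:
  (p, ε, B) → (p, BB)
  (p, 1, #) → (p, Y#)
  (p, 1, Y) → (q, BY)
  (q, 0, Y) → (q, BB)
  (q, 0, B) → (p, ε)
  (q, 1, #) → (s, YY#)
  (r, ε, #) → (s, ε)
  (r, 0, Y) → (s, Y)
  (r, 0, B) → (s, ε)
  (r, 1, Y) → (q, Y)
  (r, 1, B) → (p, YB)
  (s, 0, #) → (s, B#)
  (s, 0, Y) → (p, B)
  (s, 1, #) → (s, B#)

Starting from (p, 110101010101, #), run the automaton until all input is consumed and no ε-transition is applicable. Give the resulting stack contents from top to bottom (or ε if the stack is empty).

(p, 110101010101, #)
  read 1, top #: go to p, push Y# → (p, 10101010101, Y#)
  read 1, top Y: go to q, push BY → (q, 0101010101, BY#)
  read 0, top B: go to p, push ε → (p, 101010101, Y#)
  read 1, top Y: go to q, push BY → (q, 01010101, BY#)
  read 0, top B: go to p, push ε → (p, 1010101, Y#)
  read 1, top Y: go to q, push BY → (q, 010101, BY#)
  read 0, top B: go to p, push ε → (p, 10101, Y#)
  read 1, top Y: go to q, push BY → (q, 0101, BY#)
  read 0, top B: go to p, push ε → (p, 101, Y#)
  read 1, top Y: go to q, push BY → (q, 01, BY#)
  read 0, top B: go to p, push ε → (p, 1, Y#)
  read 1, top Y: go to q, push BY → (q, ε, BY#)
All input consumed in state q with stack BY#.

BY#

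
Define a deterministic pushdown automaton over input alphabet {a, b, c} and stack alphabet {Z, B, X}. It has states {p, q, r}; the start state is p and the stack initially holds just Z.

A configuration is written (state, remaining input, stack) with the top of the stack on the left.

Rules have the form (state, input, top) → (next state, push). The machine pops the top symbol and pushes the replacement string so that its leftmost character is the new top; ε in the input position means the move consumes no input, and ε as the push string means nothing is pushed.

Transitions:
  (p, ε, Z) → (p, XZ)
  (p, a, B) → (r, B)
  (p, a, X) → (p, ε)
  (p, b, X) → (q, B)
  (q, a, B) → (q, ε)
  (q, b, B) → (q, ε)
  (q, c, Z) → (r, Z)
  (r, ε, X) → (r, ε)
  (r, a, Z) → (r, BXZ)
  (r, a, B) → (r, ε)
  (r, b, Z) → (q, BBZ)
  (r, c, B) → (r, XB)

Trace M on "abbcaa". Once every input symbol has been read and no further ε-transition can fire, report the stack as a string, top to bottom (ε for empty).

Z

(p, abbcaa, Z)
  ε-move, top Z: go to p, push XZ → (p, abbcaa, XZ)
  read a, top X: go to p, push ε → (p, bbcaa, Z)
  ε-move, top Z: go to p, push XZ → (p, bbcaa, XZ)
  read b, top X: go to q, push B → (q, bcaa, BZ)
  read b, top B: go to q, push ε → (q, caa, Z)
  read c, top Z: go to r, push Z → (r, aa, Z)
  read a, top Z: go to r, push BXZ → (r, a, BXZ)
  read a, top B: go to r, push ε → (r, ε, XZ)
  ε-move, top X: go to r, push ε → (r, ε, Z)
All input consumed in state r with stack Z.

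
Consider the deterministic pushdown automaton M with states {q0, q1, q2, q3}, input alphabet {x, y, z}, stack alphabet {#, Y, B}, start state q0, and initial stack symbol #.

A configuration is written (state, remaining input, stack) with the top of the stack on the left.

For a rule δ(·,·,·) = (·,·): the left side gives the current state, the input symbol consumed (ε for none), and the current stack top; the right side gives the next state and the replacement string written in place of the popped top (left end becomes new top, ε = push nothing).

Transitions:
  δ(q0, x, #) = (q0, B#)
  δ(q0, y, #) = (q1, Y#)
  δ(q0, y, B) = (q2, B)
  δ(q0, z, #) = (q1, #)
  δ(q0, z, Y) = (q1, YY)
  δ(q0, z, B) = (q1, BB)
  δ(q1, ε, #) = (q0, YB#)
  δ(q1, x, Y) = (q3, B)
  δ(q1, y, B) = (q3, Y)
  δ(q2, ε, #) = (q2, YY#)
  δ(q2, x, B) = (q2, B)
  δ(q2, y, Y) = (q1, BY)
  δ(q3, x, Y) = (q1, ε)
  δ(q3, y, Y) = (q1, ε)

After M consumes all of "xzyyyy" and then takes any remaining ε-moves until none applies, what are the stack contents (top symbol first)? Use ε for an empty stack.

(q0, xzyyyy, #) ⊢ (q0, zyyyy, B#) ⊢ (q1, yyyy, BB#) ⊢ (q3, yyy, YB#) ⊢ (q1, yy, B#) ⊢ (q3, y, Y#) ⊢ (q1, ε, #) ⊢ (q0, ε, YB#)
All input consumed in state q0 with stack YB#.

YB#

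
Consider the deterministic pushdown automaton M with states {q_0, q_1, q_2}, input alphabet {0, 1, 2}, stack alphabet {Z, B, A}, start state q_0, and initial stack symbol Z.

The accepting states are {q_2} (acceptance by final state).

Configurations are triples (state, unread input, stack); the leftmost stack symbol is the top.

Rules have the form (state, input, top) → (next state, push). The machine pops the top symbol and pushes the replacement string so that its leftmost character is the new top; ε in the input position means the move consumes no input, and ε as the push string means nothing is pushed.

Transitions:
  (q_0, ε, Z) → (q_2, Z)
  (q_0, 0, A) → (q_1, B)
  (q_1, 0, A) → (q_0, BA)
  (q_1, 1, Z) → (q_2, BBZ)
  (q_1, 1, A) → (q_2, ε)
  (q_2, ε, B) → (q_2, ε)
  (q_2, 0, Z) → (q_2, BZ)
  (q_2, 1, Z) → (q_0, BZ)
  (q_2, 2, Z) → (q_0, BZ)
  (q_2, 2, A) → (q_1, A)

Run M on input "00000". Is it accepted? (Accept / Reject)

Accept

(q_0, 00000, Z) ⊢ (q_2, 00000, Z) ⊢ (q_2, 0000, BZ) ⊢ (q_2, 0000, Z) ⊢ (q_2, 000, BZ) ⊢ (q_2, 000, Z) ⊢ (q_2, 00, BZ) ⊢ (q_2, 00, Z) ⊢ (q_2, 0, BZ) ⊢ (q_2, 0, Z) ⊢ (q_2, ε, BZ)
All input consumed; state q_2 ∈ F.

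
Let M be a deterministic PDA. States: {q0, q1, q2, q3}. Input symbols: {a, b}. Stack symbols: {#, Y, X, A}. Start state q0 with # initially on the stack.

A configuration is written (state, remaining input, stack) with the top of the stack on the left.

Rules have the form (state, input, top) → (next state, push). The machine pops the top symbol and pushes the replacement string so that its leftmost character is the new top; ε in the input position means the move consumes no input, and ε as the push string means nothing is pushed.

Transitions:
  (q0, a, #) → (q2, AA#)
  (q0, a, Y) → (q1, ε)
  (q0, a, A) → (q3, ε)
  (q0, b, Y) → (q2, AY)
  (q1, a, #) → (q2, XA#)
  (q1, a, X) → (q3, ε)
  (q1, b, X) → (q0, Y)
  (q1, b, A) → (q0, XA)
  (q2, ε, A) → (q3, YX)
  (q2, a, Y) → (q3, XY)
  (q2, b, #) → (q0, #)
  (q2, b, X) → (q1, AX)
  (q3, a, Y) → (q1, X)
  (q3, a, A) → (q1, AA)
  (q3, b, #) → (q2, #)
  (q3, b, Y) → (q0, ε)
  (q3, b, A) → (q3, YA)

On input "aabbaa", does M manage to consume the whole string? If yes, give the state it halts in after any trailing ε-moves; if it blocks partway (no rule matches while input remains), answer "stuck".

(q0, aabbaa, #) ⊢ (q2, abbaa, AA#) ⊢ (q3, abbaa, YXA#) ⊢ (q1, bbaa, XXA#) ⊢ (q0, baa, YXA#) ⊢ (q2, aa, AYXA#) ⊢ (q3, aa, YXYXA#) ⊢ (q1, a, XXYXA#) ⊢ (q3, ε, XYXA#)
All input consumed; M is in state q3.

q3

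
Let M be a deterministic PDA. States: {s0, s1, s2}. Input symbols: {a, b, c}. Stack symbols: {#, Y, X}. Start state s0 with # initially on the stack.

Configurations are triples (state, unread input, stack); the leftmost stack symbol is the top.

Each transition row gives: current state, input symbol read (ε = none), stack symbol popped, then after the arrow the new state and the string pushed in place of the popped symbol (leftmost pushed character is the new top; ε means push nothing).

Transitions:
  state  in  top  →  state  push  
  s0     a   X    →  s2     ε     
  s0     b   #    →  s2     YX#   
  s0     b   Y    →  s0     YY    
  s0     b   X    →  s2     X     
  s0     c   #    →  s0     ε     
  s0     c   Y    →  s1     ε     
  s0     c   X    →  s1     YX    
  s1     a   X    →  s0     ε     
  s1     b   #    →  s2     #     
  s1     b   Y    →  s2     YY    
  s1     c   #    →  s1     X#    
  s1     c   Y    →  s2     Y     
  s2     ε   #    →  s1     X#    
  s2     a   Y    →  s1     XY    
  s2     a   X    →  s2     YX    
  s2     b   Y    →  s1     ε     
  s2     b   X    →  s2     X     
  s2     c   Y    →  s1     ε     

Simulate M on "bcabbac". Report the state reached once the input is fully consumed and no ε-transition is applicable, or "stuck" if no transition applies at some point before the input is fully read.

s0

(s0, bcabbac, #)
  read b, top #: go to s2, push YX# → (s2, cabbac, YX#)
  read c, top Y: go to s1, push ε → (s1, abbac, X#)
  read a, top X: go to s0, push ε → (s0, bbac, #)
  read b, top #: go to s2, push YX# → (s2, bac, YX#)
  read b, top Y: go to s1, push ε → (s1, ac, X#)
  read a, top X: go to s0, push ε → (s0, c, #)
  read c, top #: go to s0, push ε → (s0, ε, ε)
All input consumed; M is in state s0.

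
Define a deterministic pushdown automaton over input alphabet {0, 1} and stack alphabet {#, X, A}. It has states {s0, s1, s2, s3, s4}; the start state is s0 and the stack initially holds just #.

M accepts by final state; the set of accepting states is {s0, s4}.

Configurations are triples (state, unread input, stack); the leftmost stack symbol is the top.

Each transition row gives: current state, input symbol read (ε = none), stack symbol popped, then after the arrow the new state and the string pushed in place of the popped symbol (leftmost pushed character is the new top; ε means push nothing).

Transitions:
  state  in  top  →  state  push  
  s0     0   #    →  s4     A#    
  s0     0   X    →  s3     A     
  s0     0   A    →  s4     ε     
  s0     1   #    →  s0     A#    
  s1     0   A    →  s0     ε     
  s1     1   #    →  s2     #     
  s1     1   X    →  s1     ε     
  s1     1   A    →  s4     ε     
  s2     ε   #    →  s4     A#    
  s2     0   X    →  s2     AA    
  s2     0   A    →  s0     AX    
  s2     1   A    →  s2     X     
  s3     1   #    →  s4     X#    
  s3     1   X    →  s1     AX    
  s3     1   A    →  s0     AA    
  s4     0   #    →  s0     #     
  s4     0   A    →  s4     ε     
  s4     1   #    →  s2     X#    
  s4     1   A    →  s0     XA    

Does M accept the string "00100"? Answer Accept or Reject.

Accept

(s0, 00100, #)
  read 0, top #: go to s4, push A# → (s4, 0100, A#)
  read 0, top A: go to s4, push ε → (s4, 100, #)
  read 1, top #: go to s2, push X# → (s2, 00, X#)
  read 0, top X: go to s2, push AA → (s2, 0, AA#)
  read 0, top A: go to s0, push AX → (s0, ε, AXA#)
All input consumed; state s0 ∈ F.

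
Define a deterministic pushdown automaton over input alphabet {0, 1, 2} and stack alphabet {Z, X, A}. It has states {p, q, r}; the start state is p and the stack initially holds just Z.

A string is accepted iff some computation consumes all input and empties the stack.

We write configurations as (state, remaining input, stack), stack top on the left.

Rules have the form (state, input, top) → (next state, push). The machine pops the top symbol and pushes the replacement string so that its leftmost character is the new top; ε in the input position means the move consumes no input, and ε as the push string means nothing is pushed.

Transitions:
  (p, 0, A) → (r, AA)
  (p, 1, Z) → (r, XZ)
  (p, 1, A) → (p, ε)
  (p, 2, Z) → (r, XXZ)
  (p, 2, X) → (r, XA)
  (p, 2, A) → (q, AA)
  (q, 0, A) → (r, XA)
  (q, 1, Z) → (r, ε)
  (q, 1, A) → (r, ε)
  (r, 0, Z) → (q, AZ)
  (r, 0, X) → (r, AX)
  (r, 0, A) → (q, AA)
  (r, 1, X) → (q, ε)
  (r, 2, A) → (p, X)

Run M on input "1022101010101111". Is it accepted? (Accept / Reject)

Accept

(p, 1022101010101111, Z)
  read 1, top Z: go to r, push XZ → (r, 022101010101111, XZ)
  read 0, top X: go to r, push AX → (r, 22101010101111, AXZ)
  read 2, top A: go to p, push X → (p, 2101010101111, XXZ)
  read 2, top X: go to r, push XA → (r, 101010101111, XAXZ)
  read 1, top X: go to q, push ε → (q, 01010101111, AXZ)
  read 0, top A: go to r, push XA → (r, 1010101111, XAXZ)
  read 1, top X: go to q, push ε → (q, 010101111, AXZ)
  read 0, top A: go to r, push XA → (r, 10101111, XAXZ)
  read 1, top X: go to q, push ε → (q, 0101111, AXZ)
  read 0, top A: go to r, push XA → (r, 101111, XAXZ)
  read 1, top X: go to q, push ε → (q, 01111, AXZ)
  read 0, top A: go to r, push XA → (r, 1111, XAXZ)
  read 1, top X: go to q, push ε → (q, 111, AXZ)
  read 1, top A: go to r, push ε → (r, 11, XZ)
  read 1, top X: go to q, push ε → (q, 1, Z)
  read 1, top Z: go to r, push ε → (r, ε, ε)
All input consumed and the stack is empty.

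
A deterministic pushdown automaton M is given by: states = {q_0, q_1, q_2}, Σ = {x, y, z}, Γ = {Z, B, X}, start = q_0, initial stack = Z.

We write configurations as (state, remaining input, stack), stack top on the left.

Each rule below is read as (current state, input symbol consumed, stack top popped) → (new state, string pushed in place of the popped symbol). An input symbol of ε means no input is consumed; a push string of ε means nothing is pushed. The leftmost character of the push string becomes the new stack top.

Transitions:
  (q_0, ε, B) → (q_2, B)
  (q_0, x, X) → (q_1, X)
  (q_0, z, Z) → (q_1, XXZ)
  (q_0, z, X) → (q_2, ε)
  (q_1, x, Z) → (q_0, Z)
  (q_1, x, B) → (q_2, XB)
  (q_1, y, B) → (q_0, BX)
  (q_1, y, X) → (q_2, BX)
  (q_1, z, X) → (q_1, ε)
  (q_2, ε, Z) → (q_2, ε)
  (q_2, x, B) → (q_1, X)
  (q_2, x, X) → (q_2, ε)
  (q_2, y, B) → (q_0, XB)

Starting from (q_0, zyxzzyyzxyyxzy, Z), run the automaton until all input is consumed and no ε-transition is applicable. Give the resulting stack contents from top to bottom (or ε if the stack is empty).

(q_0, zyxzzyyzxyyxzy, Z) ⊢ (q_1, yxzzyyzxyyxzy, XXZ) ⊢ (q_2, xzzyyzxyyxzy, BXXZ) ⊢ (q_1, zzyyzxyyxzy, XXXZ) ⊢ (q_1, zyyzxyyxzy, XXZ) ⊢ (q_1, yyzxyyxzy, XZ) ⊢ (q_2, yzxyyxzy, BXZ) ⊢ (q_0, zxyyxzy, XBXZ) ⊢ (q_2, xyyxzy, BXZ) ⊢ (q_1, yyxzy, XXZ) ⊢ (q_2, yxzy, BXXZ) ⊢ (q_0, xzy, XBXXZ) ⊢ (q_1, zy, XBXXZ) ⊢ (q_1, y, BXXZ) ⊢ (q_0, ε, BXXXZ) ⊢ (q_2, ε, BXXXZ)
All input consumed in state q_2 with stack BXXXZ.

BXXXZ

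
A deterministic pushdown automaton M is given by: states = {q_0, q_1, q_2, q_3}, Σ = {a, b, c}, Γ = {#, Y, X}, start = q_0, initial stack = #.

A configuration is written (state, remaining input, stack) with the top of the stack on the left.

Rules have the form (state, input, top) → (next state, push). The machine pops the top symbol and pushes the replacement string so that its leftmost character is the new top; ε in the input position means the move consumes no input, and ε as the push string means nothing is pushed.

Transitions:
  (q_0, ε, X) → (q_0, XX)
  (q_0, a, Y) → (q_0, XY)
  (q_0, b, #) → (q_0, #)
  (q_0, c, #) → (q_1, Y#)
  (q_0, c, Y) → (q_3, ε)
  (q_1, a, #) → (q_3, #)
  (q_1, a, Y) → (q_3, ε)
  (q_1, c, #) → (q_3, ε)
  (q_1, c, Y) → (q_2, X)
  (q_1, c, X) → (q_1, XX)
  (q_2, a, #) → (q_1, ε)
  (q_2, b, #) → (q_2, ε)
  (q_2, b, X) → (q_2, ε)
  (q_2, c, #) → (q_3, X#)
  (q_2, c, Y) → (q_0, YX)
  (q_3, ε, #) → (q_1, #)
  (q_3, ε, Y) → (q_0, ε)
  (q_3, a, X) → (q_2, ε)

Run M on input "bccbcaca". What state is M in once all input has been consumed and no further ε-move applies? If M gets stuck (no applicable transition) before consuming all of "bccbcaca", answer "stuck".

q_2

(q_0, bccbcaca, #) ⊢ (q_0, ccbcaca, #) ⊢ (q_1, cbcaca, Y#) ⊢ (q_2, bcaca, X#) ⊢ (q_2, caca, #) ⊢ (q_3, aca, X#) ⊢ (q_2, ca, #) ⊢ (q_3, a, X#) ⊢ (q_2, ε, #)
All input consumed; M is in state q_2.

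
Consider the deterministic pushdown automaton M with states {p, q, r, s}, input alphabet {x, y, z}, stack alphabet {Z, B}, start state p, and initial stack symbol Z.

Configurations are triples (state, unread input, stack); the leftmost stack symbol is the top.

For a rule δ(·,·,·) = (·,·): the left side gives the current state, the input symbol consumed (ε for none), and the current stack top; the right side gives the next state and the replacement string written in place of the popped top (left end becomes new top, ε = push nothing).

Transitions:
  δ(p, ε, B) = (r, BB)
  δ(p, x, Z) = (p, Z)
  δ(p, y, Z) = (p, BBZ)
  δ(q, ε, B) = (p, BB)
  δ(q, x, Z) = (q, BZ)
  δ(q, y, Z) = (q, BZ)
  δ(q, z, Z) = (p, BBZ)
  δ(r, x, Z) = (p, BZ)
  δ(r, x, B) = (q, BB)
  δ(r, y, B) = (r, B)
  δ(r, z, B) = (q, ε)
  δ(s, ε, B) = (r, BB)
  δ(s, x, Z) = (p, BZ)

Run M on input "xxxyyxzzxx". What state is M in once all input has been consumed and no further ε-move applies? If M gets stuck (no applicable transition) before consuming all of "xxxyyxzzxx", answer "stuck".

(p, xxxyyxzzxx, Z) ⊢ (p, xxyyxzzxx, Z) ⊢ (p, xyyxzzxx, Z) ⊢ (p, yyxzzxx, Z) ⊢ (p, yxzzxx, BBZ) ⊢ (r, yxzzxx, BBBZ) ⊢ (r, xzzxx, BBBZ) ⊢ (q, zzxx, BBBBZ) ⊢ (p, zzxx, BBBBBZ) ⊢ (r, zzxx, BBBBBBZ) ⊢ (q, zxx, BBBBBZ) ⊢ (p, zxx, BBBBBBZ) ⊢ (r, zxx, BBBBBBBZ) ⊢ (q, xx, BBBBBBZ) ⊢ (p, xx, BBBBBBBZ) ⊢ (r, xx, BBBBBBBBZ) ⊢ (q, x, BBBBBBBBBZ) ⊢ (p, x, BBBBBBBBBBZ) ⊢ (r, x, BBBBBBBBBBBZ) ⊢ (q, ε, BBBBBBBBBBBBZ) ⊢ (p, ε, BBBBBBBBBBBBBZ) ⊢ (r, ε, BBBBBBBBBBBBBBZ)
All input consumed; M is in state r.

r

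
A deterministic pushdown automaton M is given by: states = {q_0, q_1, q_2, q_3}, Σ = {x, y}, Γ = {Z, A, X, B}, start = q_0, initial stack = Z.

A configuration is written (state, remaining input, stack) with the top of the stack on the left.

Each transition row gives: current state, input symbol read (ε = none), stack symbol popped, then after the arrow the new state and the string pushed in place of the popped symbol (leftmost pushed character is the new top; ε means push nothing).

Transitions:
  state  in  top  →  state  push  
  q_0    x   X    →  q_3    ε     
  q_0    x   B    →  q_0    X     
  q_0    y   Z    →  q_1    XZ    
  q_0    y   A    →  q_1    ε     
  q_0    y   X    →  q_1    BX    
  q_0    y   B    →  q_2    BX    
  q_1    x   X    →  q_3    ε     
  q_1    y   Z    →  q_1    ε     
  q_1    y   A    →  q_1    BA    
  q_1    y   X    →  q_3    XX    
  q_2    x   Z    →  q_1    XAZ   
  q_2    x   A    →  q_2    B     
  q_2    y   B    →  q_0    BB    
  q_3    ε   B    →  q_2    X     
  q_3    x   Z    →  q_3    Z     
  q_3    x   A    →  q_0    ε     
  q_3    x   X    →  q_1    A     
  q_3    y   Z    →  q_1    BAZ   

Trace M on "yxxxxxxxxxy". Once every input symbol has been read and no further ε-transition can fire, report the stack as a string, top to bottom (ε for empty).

BAZ

(q_0, yxxxxxxxxxy, Z) ⊢ (q_1, xxxxxxxxxy, XZ) ⊢ (q_3, xxxxxxxxy, Z) ⊢ (q_3, xxxxxxxy, Z) ⊢ (q_3, xxxxxxy, Z) ⊢ (q_3, xxxxxy, Z) ⊢ (q_3, xxxxy, Z) ⊢ (q_3, xxxy, Z) ⊢ (q_3, xxy, Z) ⊢ (q_3, xy, Z) ⊢ (q_3, y, Z) ⊢ (q_1, ε, BAZ)
All input consumed in state q_1 with stack BAZ.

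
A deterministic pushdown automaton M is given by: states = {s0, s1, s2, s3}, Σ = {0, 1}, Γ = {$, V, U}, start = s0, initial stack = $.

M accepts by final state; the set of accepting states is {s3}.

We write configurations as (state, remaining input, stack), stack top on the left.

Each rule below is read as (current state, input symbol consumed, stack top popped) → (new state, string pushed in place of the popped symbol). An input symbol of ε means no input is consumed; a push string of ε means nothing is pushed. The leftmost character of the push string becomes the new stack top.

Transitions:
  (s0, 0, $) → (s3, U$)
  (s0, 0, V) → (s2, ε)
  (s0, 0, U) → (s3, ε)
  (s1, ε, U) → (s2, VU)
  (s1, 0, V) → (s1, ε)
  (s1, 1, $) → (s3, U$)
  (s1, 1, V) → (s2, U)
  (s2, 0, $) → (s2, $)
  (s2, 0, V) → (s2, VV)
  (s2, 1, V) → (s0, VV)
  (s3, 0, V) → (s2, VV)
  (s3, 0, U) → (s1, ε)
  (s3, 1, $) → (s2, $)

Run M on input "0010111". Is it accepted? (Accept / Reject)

Reject

(s0, 0010111, $)
  read 0, top $: go to s3, push U$ → (s3, 010111, U$)
  read 0, top U: go to s1, push ε → (s1, 10111, $)
  read 1, top $: go to s3, push U$ → (s3, 0111, U$)
  read 0, top U: go to s1, push ε → (s1, 111, $)
  read 1, top $: go to s3, push U$ → (s3, 11, U$)
No transition applies at (s3, 11, U$); input not fully consumed.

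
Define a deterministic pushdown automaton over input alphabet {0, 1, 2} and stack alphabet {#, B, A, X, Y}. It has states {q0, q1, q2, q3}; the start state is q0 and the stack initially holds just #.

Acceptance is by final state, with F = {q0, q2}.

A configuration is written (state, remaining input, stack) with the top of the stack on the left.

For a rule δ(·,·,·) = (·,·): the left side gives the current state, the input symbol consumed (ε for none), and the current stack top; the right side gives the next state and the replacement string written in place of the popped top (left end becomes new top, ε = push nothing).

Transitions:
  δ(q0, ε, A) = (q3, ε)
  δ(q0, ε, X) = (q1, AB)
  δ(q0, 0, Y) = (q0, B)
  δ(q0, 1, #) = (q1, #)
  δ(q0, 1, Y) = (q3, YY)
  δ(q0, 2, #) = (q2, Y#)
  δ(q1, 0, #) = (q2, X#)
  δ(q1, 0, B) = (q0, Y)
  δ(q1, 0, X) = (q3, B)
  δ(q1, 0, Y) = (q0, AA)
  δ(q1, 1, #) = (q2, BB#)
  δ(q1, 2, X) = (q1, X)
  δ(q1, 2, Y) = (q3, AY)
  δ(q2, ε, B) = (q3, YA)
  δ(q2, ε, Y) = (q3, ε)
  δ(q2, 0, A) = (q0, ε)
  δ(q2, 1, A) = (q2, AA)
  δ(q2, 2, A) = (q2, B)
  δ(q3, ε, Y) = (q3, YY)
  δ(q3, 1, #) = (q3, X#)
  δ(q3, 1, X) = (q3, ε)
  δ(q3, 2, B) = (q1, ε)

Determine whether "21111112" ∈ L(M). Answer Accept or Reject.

Reject

(q0, 21111112, #)
  read 2, top #: go to q2, push Y# → (q2, 1111112, Y#)
  ε-move, top Y: go to q3, push ε → (q3, 1111112, #)
  read 1, top #: go to q3, push X# → (q3, 111112, X#)
  read 1, top X: go to q3, push ε → (q3, 11112, #)
  read 1, top #: go to q3, push X# → (q3, 1112, X#)
  read 1, top X: go to q3, push ε → (q3, 112, #)
  read 1, top #: go to q3, push X# → (q3, 12, X#)
  read 1, top X: go to q3, push ε → (q3, 2, #)
No transition applies at (q3, 2, #); input not fully consumed.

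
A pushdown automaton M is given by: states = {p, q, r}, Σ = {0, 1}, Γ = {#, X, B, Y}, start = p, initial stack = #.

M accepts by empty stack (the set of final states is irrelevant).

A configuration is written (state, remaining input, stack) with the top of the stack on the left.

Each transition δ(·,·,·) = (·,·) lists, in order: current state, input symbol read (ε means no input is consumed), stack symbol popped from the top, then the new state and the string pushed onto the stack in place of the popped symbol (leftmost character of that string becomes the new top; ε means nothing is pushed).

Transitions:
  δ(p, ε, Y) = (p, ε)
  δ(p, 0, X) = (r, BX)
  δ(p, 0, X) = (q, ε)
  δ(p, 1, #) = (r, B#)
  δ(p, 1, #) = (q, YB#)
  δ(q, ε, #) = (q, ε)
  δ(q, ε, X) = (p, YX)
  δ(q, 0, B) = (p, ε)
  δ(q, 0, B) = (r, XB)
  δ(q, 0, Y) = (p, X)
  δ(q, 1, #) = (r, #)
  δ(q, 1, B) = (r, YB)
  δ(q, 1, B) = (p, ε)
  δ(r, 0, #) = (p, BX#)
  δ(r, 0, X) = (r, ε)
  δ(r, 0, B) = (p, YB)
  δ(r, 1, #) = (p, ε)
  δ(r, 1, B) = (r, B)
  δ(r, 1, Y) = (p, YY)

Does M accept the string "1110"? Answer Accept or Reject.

Reject

No computation consumes all input and empties the stack.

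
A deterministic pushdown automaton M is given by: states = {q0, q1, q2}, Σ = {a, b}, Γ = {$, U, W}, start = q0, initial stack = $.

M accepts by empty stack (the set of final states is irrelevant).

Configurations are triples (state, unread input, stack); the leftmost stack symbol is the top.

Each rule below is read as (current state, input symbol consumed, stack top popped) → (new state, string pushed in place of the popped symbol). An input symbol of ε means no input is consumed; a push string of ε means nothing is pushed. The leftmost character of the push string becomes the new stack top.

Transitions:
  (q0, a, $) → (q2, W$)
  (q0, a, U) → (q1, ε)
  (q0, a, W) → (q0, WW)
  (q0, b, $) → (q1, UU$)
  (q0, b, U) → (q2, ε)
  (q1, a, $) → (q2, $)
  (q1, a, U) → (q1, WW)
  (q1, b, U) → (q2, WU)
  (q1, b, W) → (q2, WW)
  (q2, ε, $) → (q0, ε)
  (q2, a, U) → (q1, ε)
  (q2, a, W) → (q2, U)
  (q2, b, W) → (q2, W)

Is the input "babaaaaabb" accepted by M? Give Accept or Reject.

(q0, babaaaaabb, $)
  read b, top $: go to q1, push UU$ → (q1, abaaaaabb, UU$)
  read a, top U: go to q1, push WW → (q1, baaaaabb, WWU$)
  read b, top W: go to q2, push WW → (q2, aaaaabb, WWWU$)
  read a, top W: go to q2, push U → (q2, aaaabb, UWWU$)
  read a, top U: go to q1, push ε → (q1, aaabb, WWU$)
No transition applies at (q1, aaabb, WWU$); input not fully consumed.

Reject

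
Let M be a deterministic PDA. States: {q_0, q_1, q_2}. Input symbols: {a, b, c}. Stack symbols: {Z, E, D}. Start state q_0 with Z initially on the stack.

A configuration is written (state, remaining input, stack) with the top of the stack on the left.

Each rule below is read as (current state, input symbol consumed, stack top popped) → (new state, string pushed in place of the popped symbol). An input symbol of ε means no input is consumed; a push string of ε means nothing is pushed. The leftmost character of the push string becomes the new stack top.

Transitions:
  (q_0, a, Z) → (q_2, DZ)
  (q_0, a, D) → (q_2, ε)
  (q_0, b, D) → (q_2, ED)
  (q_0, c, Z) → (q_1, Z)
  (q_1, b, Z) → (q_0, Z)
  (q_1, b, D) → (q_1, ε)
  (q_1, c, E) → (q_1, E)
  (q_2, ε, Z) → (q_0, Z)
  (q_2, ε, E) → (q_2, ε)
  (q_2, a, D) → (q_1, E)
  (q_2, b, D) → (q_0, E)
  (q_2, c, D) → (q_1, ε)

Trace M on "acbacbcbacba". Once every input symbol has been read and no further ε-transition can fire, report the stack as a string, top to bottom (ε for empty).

DZ

(q_0, acbacbcbacba, Z)
  read a, top Z: go to q_2, push DZ → (q_2, cbacbcbacba, DZ)
  read c, top D: go to q_1, push ε → (q_1, bacbcbacba, Z)
  read b, top Z: go to q_0, push Z → (q_0, acbcbacba, Z)
  read a, top Z: go to q_2, push DZ → (q_2, cbcbacba, DZ)
  read c, top D: go to q_1, push ε → (q_1, bcbacba, Z)
  read b, top Z: go to q_0, push Z → (q_0, cbacba, Z)
  read c, top Z: go to q_1, push Z → (q_1, bacba, Z)
  read b, top Z: go to q_0, push Z → (q_0, acba, Z)
  read a, top Z: go to q_2, push DZ → (q_2, cba, DZ)
  read c, top D: go to q_1, push ε → (q_1, ba, Z)
  read b, top Z: go to q_0, push Z → (q_0, a, Z)
  read a, top Z: go to q_2, push DZ → (q_2, ε, DZ)
All input consumed in state q_2 with stack DZ.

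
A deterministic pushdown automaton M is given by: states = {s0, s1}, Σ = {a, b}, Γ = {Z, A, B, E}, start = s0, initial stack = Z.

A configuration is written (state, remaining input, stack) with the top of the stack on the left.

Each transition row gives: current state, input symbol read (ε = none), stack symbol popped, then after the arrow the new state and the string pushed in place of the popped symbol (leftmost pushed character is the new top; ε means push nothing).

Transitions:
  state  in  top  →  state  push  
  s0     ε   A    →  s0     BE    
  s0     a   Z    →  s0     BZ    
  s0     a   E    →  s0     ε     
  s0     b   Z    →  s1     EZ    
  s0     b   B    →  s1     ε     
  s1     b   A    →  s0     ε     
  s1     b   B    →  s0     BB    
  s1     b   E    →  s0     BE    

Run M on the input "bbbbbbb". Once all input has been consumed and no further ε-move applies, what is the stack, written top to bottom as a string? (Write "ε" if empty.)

(s0, bbbbbbb, Z)
  read b, top Z: go to s1, push EZ → (s1, bbbbbb, EZ)
  read b, top E: go to s0, push BE → (s0, bbbbb, BEZ)
  read b, top B: go to s1, push ε → (s1, bbbb, EZ)
  read b, top E: go to s0, push BE → (s0, bbb, BEZ)
  read b, top B: go to s1, push ε → (s1, bb, EZ)
  read b, top E: go to s0, push BE → (s0, b, BEZ)
  read b, top B: go to s1, push ε → (s1, ε, EZ)
All input consumed in state s1 with stack EZ.

EZ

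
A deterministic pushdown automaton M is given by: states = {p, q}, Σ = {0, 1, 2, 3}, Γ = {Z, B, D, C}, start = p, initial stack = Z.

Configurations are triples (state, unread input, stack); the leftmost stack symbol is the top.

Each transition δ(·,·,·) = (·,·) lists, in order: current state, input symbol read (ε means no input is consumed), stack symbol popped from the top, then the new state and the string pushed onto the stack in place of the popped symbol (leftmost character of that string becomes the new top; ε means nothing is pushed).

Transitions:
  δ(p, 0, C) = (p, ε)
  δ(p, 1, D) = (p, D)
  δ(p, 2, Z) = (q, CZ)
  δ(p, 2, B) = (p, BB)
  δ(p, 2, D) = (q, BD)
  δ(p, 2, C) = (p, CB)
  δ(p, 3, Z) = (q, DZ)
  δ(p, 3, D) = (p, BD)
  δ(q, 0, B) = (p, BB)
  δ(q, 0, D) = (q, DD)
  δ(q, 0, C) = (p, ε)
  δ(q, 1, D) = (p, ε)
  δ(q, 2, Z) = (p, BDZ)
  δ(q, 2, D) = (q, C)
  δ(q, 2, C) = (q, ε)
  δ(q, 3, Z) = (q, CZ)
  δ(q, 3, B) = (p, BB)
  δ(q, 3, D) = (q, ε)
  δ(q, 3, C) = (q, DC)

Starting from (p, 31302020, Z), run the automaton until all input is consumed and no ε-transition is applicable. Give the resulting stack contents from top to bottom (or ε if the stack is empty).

BBDZ

(p, 31302020, Z) ⊢ (q, 1302020, DZ) ⊢ (p, 302020, Z) ⊢ (q, 02020, DZ) ⊢ (q, 2020, DDZ) ⊢ (q, 020, CDZ) ⊢ (p, 20, DZ) ⊢ (q, 0, BDZ) ⊢ (p, ε, BBDZ)
All input consumed in state p with stack BBDZ.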